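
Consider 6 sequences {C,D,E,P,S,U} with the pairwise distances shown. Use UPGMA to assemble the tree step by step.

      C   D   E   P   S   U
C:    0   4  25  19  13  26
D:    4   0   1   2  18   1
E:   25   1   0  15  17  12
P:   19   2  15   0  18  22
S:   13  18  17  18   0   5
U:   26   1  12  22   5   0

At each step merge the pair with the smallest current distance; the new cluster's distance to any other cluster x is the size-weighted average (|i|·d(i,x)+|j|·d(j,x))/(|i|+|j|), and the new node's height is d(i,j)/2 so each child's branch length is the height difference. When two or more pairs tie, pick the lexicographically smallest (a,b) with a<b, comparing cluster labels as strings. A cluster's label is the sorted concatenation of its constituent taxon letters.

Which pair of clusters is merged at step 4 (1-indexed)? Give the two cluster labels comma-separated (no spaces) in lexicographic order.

iteration 1: select D,E (d=1); attach at lengths (1/2, 1/2); label the merged cluster DE
  updated: d(C,DE)=29/2, d(DE,P)=17/2, d(DE,S)=35/2, d(DE,U)=13/2
iteration 2: select S,U (d=5); attach at lengths (5/2, 5/2); label the merged cluster SU
  updated: d(C,SU)=39/2, d(DE,SU)=12, d(P,SU)=20
iteration 3: select DE,P (d=17/2); attach at lengths (15/4, 17/4); label the merged cluster DEP
  updated: d(C,DEP)=16, d(DEP,SU)=44/3
iteration 4: select DEP,SU (d=44/3); attach at lengths (37/12, 29/6); label the merged cluster DEPSU
  updated: d(C,DEPSU)=87/5
iteration 5: select C,DEPSU (d=87/5); attach at lengths (87/10, 41/30); label the merged cluster CDEPSU
final tree: (C:87/10,(((D:1/2,E:1/2):15/4,P:17/4):37/12,(S:5/2,U:5/2):29/6):41/30)
total length: 1919/60

DEP,SU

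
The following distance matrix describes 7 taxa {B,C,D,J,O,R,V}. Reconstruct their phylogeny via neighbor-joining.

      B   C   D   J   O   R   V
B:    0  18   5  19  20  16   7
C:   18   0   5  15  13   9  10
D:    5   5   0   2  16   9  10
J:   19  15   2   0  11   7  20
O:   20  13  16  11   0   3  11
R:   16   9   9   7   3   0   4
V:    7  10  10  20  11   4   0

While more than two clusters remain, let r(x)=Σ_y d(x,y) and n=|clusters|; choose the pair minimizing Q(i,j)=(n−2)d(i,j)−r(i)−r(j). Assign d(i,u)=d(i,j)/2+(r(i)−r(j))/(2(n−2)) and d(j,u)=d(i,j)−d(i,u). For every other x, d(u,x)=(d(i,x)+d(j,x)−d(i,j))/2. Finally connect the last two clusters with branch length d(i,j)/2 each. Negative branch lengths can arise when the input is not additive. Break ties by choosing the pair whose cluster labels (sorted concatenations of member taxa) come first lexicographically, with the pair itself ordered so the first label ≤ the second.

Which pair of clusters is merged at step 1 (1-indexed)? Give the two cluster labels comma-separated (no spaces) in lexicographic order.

step 1: merge (B,V) at d=7, Q=-112; branch lengths B→29/5, V→6/5; new cluster BV
  updated: d(BV,C)=21/2, d(BV,D)=4, d(BV,J)=16, d(BV,O)=12, d(BV,R)=13/2
step 2: merge (D,J) at d=2, Q=-79; branch lengths D→-7/8, J→23/8; new cluster DJ
  updated: d(BV,DJ)=9, d(C,DJ)=9, d(DJ,O)=25/2, d(DJ,R)=7
step 3: merge (O,R) at d=3, Q=-57; branch lengths O→4, R→-1; new cluster OR
  updated: d(BV,OR)=31/4, d(C,OR)=19/2, d(DJ,OR)=33/4
step 4: merge (BV,OR) at d=31/4, Q=-149/4; branch lengths BV→69/16, OR→55/16; new cluster BORV
  updated: d(BORV,C)=49/8, d(BORV,DJ)=19/4
step 5: merge (BORV,C) at d=49/8, Q=-159/8; branch lengths BORV→15/16, C→83/16; new cluster BCORV
  updated: d(BCORV,DJ)=61/16
step 6: merge (BCORV,DJ) at d=61/16; branch lengths BCORV→61/32, DJ→61/32; new cluster BCDJORV
final tree: ((((B:29/5,V:6/5):69/16,(O:4,R:-1):55/16):15/16,C:83/16):61/32,(D:-7/8,J:23/8):61/32)
total length: 475/16

B,V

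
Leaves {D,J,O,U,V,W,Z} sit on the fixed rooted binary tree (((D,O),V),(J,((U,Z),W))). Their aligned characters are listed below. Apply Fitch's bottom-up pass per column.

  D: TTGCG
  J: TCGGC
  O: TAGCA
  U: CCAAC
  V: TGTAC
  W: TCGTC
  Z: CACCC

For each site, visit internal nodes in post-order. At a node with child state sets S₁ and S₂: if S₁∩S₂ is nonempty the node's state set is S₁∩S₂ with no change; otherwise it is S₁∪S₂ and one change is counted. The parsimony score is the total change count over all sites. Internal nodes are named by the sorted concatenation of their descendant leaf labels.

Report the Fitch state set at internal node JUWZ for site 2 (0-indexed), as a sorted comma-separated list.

DO@0: {T} ∩ {T} = {T} (intersection, +0)
DOV@0: {T} ∩ {T} = {T} (intersection, +0)
UZ@0: {C} ∩ {C} = {C} (intersection, +0)
UWZ@0: {C} ∪ {T} = {C,T} (union, +1)
JUWZ@0: {T} ∩ {C,T} = {T} (intersection, +0)
DJOUVWZ@0: {T} ∩ {T} = {T} (intersection, +0)
DO@1: {T} ∪ {A} = {A,T} (union, +1)
DOV@1: {A,T} ∪ {G} = {A,G,T} (union, +1)
UZ@1: {C} ∪ {A} = {A,C} (union, +1)
UWZ@1: {A,C} ∩ {C} = {C} (intersection, +0)
JUWZ@1: {C} ∩ {C} = {C} (intersection, +0)
DJOUVWZ@1: {A,G,T} ∪ {C} = {A,C,G,T} (union, +1)
DO@2: {G} ∩ {G} = {G} (intersection, +0)
DOV@2: {G} ∪ {T} = {G,T} (union, +1)
UZ@2: {A} ∪ {C} = {A,C} (union, +1)
UWZ@2: {A,C} ∪ {G} = {A,C,G} (union, +1)
JUWZ@2: {G} ∩ {A,C,G} = {G} (intersection, +0)
DJOUVWZ@2: {G,T} ∩ {G} = {G} (intersection, +0)
DO@3: {C} ∩ {C} = {C} (intersection, +0)
DOV@3: {C} ∪ {A} = {A,C} (union, +1)
UZ@3: {A} ∪ {C} = {A,C} (union, +1)
UWZ@3: {A,C} ∪ {T} = {A,C,T} (union, +1)
JUWZ@3: {G} ∪ {A,C,T} = {A,C,G,T} (union, +1)
DJOUVWZ@3: {A,C} ∩ {A,C,G,T} = {A,C} (intersection, +0)
DO@4: {G} ∪ {A} = {A,G} (union, +1)
DOV@4: {A,G} ∪ {C} = {A,C,G} (union, +1)
UZ@4: {C} ∩ {C} = {C} (intersection, +0)
UWZ@4: {C} ∩ {C} = {C} (intersection, +0)
JUWZ@4: {C} ∩ {C} = {C} (intersection, +0)
DJOUVWZ@4: {A,C,G} ∩ {C} = {C} (intersection, +0)
per-site changes: [1, 4, 3, 4, 2]; total = 14

G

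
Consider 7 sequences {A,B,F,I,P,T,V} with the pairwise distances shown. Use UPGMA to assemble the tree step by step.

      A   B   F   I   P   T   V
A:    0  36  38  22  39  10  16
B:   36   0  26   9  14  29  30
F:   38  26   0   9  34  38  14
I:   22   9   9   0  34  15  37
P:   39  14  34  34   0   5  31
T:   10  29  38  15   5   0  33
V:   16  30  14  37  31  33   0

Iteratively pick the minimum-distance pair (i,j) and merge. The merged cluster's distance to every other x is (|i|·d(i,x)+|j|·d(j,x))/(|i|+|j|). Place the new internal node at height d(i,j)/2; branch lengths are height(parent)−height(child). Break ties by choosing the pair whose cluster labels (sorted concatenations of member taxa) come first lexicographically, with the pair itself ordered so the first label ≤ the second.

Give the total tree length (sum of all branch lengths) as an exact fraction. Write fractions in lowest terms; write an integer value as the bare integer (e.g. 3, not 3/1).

step 1: merge (P,T) at d=5; branch lengths P→5/2, T→5/2; new cluster PT
  updated: d(A,PT)=49/2, d(B,PT)=43/2, d(F,PT)=36, d(I,PT)=49/2, d(PT,V)=32
step 2: merge (B,I) at d=9; branch lengths B→9/2, I→9/2; new cluster BI
  updated: d(A,BI)=29, d(BI,F)=35/2, d(BI,PT)=23, d(BI,V)=67/2
step 3: merge (F,V) at d=14; branch lengths F→7, V→7; new cluster FV
  updated: d(A,FV)=27, d(BI,FV)=51/2, d(FV,PT)=34
step 4: merge (BI,PT) at d=23; branch lengths BI→7, PT→9; new cluster BIPT
  updated: d(A,BIPT)=107/4, d(BIPT,FV)=119/4
step 5: merge (A,BIPT) at d=107/4; branch lengths A→107/8, BIPT→15/8; new cluster ABIPT
  updated: d(ABIPT,FV)=146/5
step 6: merge (ABIPT,FV) at d=146/5; branch lengths ABIPT→49/40, FV→38/5; new cluster ABFIPTV
final tree: ((A:107/8,((B:9/2,I:9/2):7,(P:5/2,T:5/2):9):15/8):49/40,(F:7,V:7):38/5)
total length: 2723/40

2723/40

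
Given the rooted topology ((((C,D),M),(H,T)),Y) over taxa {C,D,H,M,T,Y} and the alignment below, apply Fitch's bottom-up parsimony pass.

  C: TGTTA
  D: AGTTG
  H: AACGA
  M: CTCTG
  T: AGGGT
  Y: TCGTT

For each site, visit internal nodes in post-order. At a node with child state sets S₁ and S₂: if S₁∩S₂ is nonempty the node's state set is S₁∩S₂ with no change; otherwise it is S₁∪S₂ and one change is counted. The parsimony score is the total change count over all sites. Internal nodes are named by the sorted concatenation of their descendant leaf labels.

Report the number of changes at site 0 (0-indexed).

3

[col 0] CD: children C:{T}, D:{A} ∪→ {A,T}; cost 1
[col 0] CDM: children CD:{A,T}, M:{C} ∪→ {A,C,T}; cost 1
[col 0] HT: children H:{A}, T:{A} ∩→ {A}; cost 0
[col 0] CDHMT: children CDM:{A,C,T}, HT:{A} ∩→ {A}; cost 0
[col 0] CDHMTY: children CDHMT:{A}, Y:{T} ∪→ {A,T}; cost 1
[col 1] CD: children C:{G}, D:{G} ∩→ {G}; cost 0
[col 1] CDM: children CD:{G}, M:{T} ∪→ {G,T}; cost 1
[col 1] HT: children H:{A}, T:{G} ∪→ {A,G}; cost 1
[col 1] CDHMT: children CDM:{G,T}, HT:{A,G} ∩→ {G}; cost 0
[col 1] CDHMTY: children CDHMT:{G}, Y:{C} ∪→ {C,G}; cost 1
[col 2] CD: children C:{T}, D:{T} ∩→ {T}; cost 0
[col 2] CDM: children CD:{T}, M:{C} ∪→ {C,T}; cost 1
[col 2] HT: children H:{C}, T:{G} ∪→ {C,G}; cost 1
[col 2] CDHMT: children CDM:{C,T}, HT:{C,G} ∩→ {C}; cost 0
[col 2] CDHMTY: children CDHMT:{C}, Y:{G} ∪→ {C,G}; cost 1
[col 3] CD: children C:{T}, D:{T} ∩→ {T}; cost 0
[col 3] CDM: children CD:{T}, M:{T} ∩→ {T}; cost 0
[col 3] HT: children H:{G}, T:{G} ∩→ {G}; cost 0
[col 3] CDHMT: children CDM:{T}, HT:{G} ∪→ {G,T}; cost 1
[col 3] CDHMTY: children CDHMT:{G,T}, Y:{T} ∩→ {T}; cost 0
[col 4] CD: children C:{A}, D:{G} ∪→ {A,G}; cost 1
[col 4] CDM: children CD:{A,G}, M:{G} ∩→ {G}; cost 0
[col 4] HT: children H:{A}, T:{T} ∪→ {A,T}; cost 1
[col 4] CDHMT: children CDM:{G}, HT:{A,T} ∪→ {A,G,T}; cost 1
[col 4] CDHMTY: children CDHMT:{A,G,T}, Y:{T} ∩→ {T}; cost 0
per-site changes: [3, 3, 3, 1, 3]; total = 13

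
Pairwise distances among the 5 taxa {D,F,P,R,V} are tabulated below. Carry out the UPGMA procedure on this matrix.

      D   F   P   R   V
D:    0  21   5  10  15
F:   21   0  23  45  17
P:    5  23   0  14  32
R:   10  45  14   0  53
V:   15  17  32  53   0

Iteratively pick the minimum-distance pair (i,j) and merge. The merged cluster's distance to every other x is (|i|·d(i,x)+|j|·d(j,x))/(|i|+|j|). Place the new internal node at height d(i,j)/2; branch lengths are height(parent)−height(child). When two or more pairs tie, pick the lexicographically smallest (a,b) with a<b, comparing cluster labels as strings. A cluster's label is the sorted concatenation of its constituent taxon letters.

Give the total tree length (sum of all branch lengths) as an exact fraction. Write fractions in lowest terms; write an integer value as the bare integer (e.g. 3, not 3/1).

1. join D+P (d=5) ⇒ DP; edges |D|=5/2, |P|=5/2
  updated: d(DP,F)=22, d(DP,R)=12, d(DP,V)=47/2
2. join DP+R (d=12) ⇒ DPR; edges |DP|=7/2, |R|=6
  updated: d(DPR,F)=89/3, d(DPR,V)=100/3
3. join F+V (d=17) ⇒ FV; edges |F|=17/2, |V|=17/2
  updated: d(DPR,FV)=63/2
4. join DPR+FV (d=63/2) ⇒ DFPRV; edges |DPR|=39/4, |FV|=29/4
final tree: (((D:5/2,P:5/2):7/2,R:6):39/4,(F:17/2,V:17/2):29/4)
total length: 97/2

97/2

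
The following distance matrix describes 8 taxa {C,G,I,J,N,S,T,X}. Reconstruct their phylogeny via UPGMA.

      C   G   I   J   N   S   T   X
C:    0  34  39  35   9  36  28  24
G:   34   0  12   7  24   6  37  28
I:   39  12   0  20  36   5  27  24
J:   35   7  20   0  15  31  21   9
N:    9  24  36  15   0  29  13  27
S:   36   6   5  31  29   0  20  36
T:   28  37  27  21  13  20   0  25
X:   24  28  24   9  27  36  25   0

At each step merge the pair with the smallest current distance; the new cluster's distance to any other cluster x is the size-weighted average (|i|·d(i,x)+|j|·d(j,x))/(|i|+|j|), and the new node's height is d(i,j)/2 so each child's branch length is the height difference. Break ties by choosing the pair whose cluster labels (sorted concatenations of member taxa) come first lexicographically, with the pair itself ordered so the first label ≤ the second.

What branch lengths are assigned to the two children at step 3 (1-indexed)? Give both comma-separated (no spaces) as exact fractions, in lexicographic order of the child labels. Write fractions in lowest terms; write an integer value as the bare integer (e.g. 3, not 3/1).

1. join I+S (d=5) ⇒ IS; edges |I|=5/2, |S|=5/2
  updated: d(C,IS)=75/2, d(G,IS)=9, d(IS,J)=51/2, d(IS,N)=65/2, d(IS,T)=47/2, d(IS,X)=30
2. join G+J (d=7) ⇒ GJ; edges |G|=7/2, |J|=7/2
  updated: d(C,GJ)=69/2, d(GJ,IS)=69/4, d(GJ,N)=39/2, d(GJ,T)=29, d(GJ,X)=37/2
3. join C+N (d=9) ⇒ CN; edges |C|=9/2, |N|=9/2
  updated: d(CN,GJ)=27, d(CN,IS)=35, d(CN,T)=41/2, d(CN,X)=51/2
4. join GJ+IS (d=69/4) ⇒ GIJS; edges |GJ|=41/8, |IS|=49/8
  updated: d(CN,GIJS)=31, d(GIJS,T)=105/4, d(GIJS,X)=97/4
5. join CN+T (d=41/2) ⇒ CNT; edges |CN|=23/4, |T|=41/4
  updated: d(CNT,GIJS)=353/12, d(CNT,X)=76/3
6. join GIJS+X (d=97/4) ⇒ GIJSX; edges |GIJS|=7/2, |X|=97/8
  updated: d(CNT,GIJSX)=143/5
7. join CNT+GIJSX (d=143/5) ⇒ CGIJNSTX; edges |CNT|=81/20, |GIJSX|=87/40
final tree: (((C:9/2,N:9/2):23/4,T:41/4):81/20,(((G:7/2,J:7/2):41/8,(I:5/2,S:5/2):49/8):7/2,X:97/8):87/40)
total length: 701/10

9/2,9/2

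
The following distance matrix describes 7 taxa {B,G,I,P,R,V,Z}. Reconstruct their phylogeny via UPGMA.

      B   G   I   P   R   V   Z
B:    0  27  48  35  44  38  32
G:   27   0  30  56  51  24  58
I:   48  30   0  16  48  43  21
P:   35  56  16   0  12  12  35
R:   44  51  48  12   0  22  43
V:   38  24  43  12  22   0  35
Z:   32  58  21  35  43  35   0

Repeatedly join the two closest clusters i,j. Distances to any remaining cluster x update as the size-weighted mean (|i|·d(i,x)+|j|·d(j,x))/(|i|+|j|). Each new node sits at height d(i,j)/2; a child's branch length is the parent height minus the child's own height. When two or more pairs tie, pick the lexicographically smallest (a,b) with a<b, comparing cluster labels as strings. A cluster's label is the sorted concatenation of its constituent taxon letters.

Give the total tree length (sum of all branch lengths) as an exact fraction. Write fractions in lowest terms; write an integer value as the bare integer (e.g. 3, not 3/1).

2953/30

iteration 1: select P,R (d=12); attach at lengths (6, 6); label the merged cluster PR
  updated: d(B,PR)=79/2, d(G,PR)=107/2, d(I,PR)=32, d(PR,V)=17, d(PR,Z)=39
iteration 2: select PR,V (d=17); attach at lengths (5/2, 17/2); label the merged cluster PRV
  updated: d(B,PRV)=39, d(G,PRV)=131/3, d(I,PRV)=107/3, d(PRV,Z)=113/3
iteration 3: select I,Z (d=21); attach at lengths (21/2, 21/2); label the merged cluster IZ
  updated: d(B,IZ)=40, d(G,IZ)=44, d(IZ,PRV)=110/3
iteration 4: select B,G (d=27); attach at lengths (27/2, 27/2); label the merged cluster BG
  updated: d(BG,IZ)=42, d(BG,PRV)=124/3
iteration 5: select IZ,PRV (d=110/3); attach at lengths (47/6, 59/6); label the merged cluster IPRVZ
  updated: d(BG,IPRVZ)=208/5
iteration 6: select BG,IPRVZ (d=208/5); attach at lengths (73/10, 37/15); label the merged cluster BGIPRVZ
final tree: ((B:27/2,G:27/2):73/10,((I:21/2,Z:21/2):47/6,((P:6,R:6):5/2,V:17/2):59/6):37/15)
total length: 2953/30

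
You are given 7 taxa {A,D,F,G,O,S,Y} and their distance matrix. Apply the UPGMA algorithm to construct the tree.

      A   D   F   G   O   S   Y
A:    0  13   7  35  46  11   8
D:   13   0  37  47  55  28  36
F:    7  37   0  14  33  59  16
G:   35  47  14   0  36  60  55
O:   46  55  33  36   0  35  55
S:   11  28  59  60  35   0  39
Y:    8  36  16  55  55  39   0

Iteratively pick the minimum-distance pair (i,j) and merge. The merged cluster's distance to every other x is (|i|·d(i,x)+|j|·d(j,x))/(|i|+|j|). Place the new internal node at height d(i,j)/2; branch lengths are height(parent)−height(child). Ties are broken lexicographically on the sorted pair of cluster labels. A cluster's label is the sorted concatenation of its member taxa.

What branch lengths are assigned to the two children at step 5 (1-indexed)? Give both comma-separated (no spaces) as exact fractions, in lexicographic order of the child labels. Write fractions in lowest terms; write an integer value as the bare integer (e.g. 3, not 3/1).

1. join A+F (d=7) ⇒ AF; edges |A|=7/2, |F|=7/2
  updated: d(AF,D)=25, d(AF,G)=49/2, d(AF,O)=79/2, d(AF,S)=35, d(AF,Y)=12
2. join AF+Y (d=12) ⇒ AFY; edges |AF|=5/2, |Y|=6
  updated: d(AFY,D)=86/3, d(AFY,G)=104/3, d(AFY,O)=134/3, d(AFY,S)=109/3
3. join D+S (d=28) ⇒ DS; edges |D|=14, |S|=14
  updated: d(AFY,DS)=65/2, d(DS,G)=107/2, d(DS,O)=45
4. join AFY+DS (d=65/2) ⇒ ADFSY; edges |AFY|=41/4, |DS|=9/4
  updated: d(ADFSY,G)=211/5, d(ADFSY,O)=224/5
5. join G+O (d=36) ⇒ GO; edges |G|=18, |O|=18
  updated: d(ADFSY,GO)=87/2
6. join ADFSY+GO (d=87/2) ⇒ ADFGOSY; edges |ADFSY|=11/2, |GO|=15/4
final tree: ((((A:7/2,F:7/2):5/2,Y:6):41/4,(D:14,S:14):9/4):11/2,(G:18,O:18):15/4)
total length: 405/4

18,18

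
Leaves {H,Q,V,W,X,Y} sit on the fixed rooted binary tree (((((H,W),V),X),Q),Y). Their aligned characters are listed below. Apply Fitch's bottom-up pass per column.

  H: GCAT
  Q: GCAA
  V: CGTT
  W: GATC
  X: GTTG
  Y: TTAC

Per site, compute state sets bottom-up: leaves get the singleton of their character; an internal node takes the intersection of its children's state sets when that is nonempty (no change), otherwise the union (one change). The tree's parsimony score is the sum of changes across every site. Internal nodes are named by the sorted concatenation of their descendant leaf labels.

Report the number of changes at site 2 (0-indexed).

HW@0: {G} ∩ {G} = {G} (intersection, +0)
HVW@0: {G} ∪ {C} = {C,G} (union, +1)
HVWX@0: {C,G} ∩ {G} = {G} (intersection, +0)
HQVWX@0: {G} ∩ {G} = {G} (intersection, +0)
HQVWXY@0: {G} ∪ {T} = {G,T} (union, +1)
HW@1: {C} ∪ {A} = {A,C} (union, +1)
HVW@1: {A,C} ∪ {G} = {A,C,G} (union, +1)
HVWX@1: {A,C,G} ∪ {T} = {A,C,G,T} (union, +1)
HQVWX@1: {A,C,G,T} ∩ {C} = {C} (intersection, +0)
HQVWXY@1: {C} ∪ {T} = {C,T} (union, +1)
HW@2: {A} ∪ {T} = {A,T} (union, +1)
HVW@2: {A,T} ∩ {T} = {T} (intersection, +0)
HVWX@2: {T} ∩ {T} = {T} (intersection, +0)
HQVWX@2: {T} ∪ {A} = {A,T} (union, +1)
HQVWXY@2: {A,T} ∩ {A} = {A} (intersection, +0)
HW@3: {T} ∪ {C} = {C,T} (union, +1)
HVW@3: {C,T} ∩ {T} = {T} (intersection, +0)
HVWX@3: {T} ∪ {G} = {G,T} (union, +1)
HQVWX@3: {G,T} ∪ {A} = {A,G,T} (union, +1)
HQVWXY@3: {A,G,T} ∪ {C} = {A,C,G,T} (union, +1)
per-site changes: [2, 4, 2, 4]; total = 12

2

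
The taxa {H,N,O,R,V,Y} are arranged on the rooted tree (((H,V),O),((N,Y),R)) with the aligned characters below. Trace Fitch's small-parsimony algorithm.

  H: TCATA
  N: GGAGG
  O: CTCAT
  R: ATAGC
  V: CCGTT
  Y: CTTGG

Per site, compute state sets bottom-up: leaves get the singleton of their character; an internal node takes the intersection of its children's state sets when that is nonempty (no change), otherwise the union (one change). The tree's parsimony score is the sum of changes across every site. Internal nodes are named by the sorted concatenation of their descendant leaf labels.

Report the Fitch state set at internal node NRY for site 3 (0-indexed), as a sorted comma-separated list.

HV@0: {T} ∪ {C} = {C,T} (union, +1)
HOV@0: {C,T} ∩ {C} = {C} (intersection, +0)
NY@0: {G} ∪ {C} = {C,G} (union, +1)
NRY@0: {C,G} ∪ {A} = {A,C,G} (union, +1)
HNORVY@0: {C} ∩ {A,C,G} = {C} (intersection, +0)
HV@1: {C} ∩ {C} = {C} (intersection, +0)
HOV@1: {C} ∪ {T} = {C,T} (union, +1)
NY@1: {G} ∪ {T} = {G,T} (union, +1)
NRY@1: {G,T} ∩ {T} = {T} (intersection, +0)
HNORVY@1: {C,T} ∩ {T} = {T} (intersection, +0)
HV@2: {A} ∪ {G} = {A,G} (union, +1)
HOV@2: {A,G} ∪ {C} = {A,C,G} (union, +1)
NY@2: {A} ∪ {T} = {A,T} (union, +1)
NRY@2: {A,T} ∩ {A} = {A} (intersection, +0)
HNORVY@2: {A,C,G} ∩ {A} = {A} (intersection, +0)
HV@3: {T} ∩ {T} = {T} (intersection, +0)
HOV@3: {T} ∪ {A} = {A,T} (union, +1)
NY@3: {G} ∩ {G} = {G} (intersection, +0)
NRY@3: {G} ∩ {G} = {G} (intersection, +0)
HNORVY@3: {A,T} ∪ {G} = {A,G,T} (union, +1)
HV@4: {A} ∪ {T} = {A,T} (union, +1)
HOV@4: {A,T} ∩ {T} = {T} (intersection, +0)
NY@4: {G} ∩ {G} = {G} (intersection, +0)
NRY@4: {G} ∪ {C} = {C,G} (union, +1)
HNORVY@4: {T} ∪ {C,G} = {C,G,T} (union, +1)
per-site changes: [3, 2, 3, 2, 3]; total = 13

G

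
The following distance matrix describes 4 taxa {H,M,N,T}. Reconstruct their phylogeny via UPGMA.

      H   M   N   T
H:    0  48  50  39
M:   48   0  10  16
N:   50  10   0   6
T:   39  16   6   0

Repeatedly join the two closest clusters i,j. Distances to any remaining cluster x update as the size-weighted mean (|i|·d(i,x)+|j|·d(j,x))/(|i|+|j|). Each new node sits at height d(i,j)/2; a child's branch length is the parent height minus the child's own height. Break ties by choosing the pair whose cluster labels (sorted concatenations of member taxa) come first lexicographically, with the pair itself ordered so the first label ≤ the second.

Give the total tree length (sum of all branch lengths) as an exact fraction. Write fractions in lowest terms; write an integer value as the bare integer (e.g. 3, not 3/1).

331/6

iteration 1: select N,T (d=6); attach at lengths (3, 3); label the merged cluster NT
  updated: d(H,NT)=89/2, d(M,NT)=13
iteration 2: select M,NT (d=13); attach at lengths (13/2, 7/2); label the merged cluster MNT
  updated: d(H,MNT)=137/3
iteration 3: select H,MNT (d=137/3); attach at lengths (137/6, 49/3); label the merged cluster HMNT
final tree: (H:137/6,(M:13/2,(N:3,T:3):7/2):49/3)
total length: 331/6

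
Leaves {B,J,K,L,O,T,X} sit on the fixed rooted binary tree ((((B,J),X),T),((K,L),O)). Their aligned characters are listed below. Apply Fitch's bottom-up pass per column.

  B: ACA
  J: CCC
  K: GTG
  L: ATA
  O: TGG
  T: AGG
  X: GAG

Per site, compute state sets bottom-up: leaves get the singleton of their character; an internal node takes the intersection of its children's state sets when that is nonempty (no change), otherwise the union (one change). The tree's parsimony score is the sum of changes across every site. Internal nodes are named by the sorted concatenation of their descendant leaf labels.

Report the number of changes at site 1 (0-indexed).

BJ@0: {A} ∪ {C} = {A,C} (union, +1)
BJX@0: {A,C} ∪ {G} = {A,C,G} (union, +1)
BJTX@0: {A,C,G} ∩ {A} = {A} (intersection, +0)
KL@0: {G} ∪ {A} = {A,G} (union, +1)
KLO@0: {A,G} ∪ {T} = {A,G,T} (union, +1)
BJKLOTX@0: {A} ∩ {A,G,T} = {A} (intersection, +0)
BJ@1: {C} ∩ {C} = {C} (intersection, +0)
BJX@1: {C} ∪ {A} = {A,C} (union, +1)
BJTX@1: {A,C} ∪ {G} = {A,C,G} (union, +1)
KL@1: {T} ∩ {T} = {T} (intersection, +0)
KLO@1: {T} ∪ {G} = {G,T} (union, +1)
BJKLOTX@1: {A,C,G} ∩ {G,T} = {G} (intersection, +0)
BJ@2: {A} ∪ {C} = {A,C} (union, +1)
BJX@2: {A,C} ∪ {G} = {A,C,G} (union, +1)
BJTX@2: {A,C,G} ∩ {G} = {G} (intersection, +0)
KL@2: {G} ∪ {A} = {A,G} (union, +1)
KLO@2: {A,G} ∩ {G} = {G} (intersection, +0)
BJKLOTX@2: {G} ∩ {G} = {G} (intersection, +0)
per-site changes: [4, 3, 3]; total = 10

3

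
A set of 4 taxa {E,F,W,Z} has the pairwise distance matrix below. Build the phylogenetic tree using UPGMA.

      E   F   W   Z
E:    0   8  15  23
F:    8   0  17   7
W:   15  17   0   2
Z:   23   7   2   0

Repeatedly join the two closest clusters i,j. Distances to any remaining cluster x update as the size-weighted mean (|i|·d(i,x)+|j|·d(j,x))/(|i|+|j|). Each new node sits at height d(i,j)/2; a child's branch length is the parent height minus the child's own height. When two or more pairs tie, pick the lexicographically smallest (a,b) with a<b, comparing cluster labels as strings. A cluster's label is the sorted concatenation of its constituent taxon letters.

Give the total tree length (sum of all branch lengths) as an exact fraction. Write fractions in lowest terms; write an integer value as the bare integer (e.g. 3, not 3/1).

41/2

1. join W+Z (d=2) ⇒ WZ; edges |W|=1, |Z|=1
  updated: d(E,WZ)=19, d(F,WZ)=12
2. join E+F (d=8) ⇒ EF; edges |E|=4, |F|=4
  updated: d(EF,WZ)=31/2
3. join EF+WZ (d=31/2) ⇒ EFWZ; edges |EF|=15/4, |WZ|=27/4
final tree: ((E:4,F:4):15/4,(W:1,Z:1):27/4)
total length: 41/2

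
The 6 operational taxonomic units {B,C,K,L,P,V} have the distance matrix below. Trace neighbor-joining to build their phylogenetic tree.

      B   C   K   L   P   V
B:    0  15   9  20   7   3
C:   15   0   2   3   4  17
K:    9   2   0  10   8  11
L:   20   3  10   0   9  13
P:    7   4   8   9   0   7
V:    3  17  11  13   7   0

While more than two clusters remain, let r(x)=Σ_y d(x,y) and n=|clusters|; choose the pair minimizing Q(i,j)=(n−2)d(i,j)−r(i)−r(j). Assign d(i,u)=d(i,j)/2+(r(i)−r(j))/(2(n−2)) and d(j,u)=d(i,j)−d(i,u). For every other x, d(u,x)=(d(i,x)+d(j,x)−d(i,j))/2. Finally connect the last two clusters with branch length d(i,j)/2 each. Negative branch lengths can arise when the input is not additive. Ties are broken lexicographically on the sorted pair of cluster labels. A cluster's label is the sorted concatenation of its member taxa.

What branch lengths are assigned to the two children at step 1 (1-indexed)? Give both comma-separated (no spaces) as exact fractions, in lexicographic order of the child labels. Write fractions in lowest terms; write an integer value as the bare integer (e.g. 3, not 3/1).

15/8,9/8

step 1: merge (B,V) at d=3, Q=-93; branch lengths B→15/8, V→9/8; new cluster BV
  updated: d(BV,C)=29/2, d(BV,K)=17/2, d(BV,L)=15, d(BV,P)=11/2
step 2: merge (BV,P) at d=11/2, Q=-107/2; branch lengths BV→67/12, P→-1/12; new cluster BPV
  updated: d(BPV,C)=13/2, d(BPV,K)=11/2, d(BPV,L)=37/4
step 3: merge (BPV,K) at d=11/2, Q=-111/4; branch lengths BPV→59/16, K→29/16; new cluster BKPV
  updated: d(BKPV,C)=3/2, d(BKPV,L)=55/8
step 4: merge (BKPV,C) at d=3/2, Q=-91/8; branch lengths BKPV→43/16, C→-19/16; new cluster BCKPV
  updated: d(BCKPV,L)=67/16
step 5: merge (BCKPV,L) at d=67/16; branch lengths BCKPV→67/32, L→67/32; new cluster BCKLPV
final tree: (((((B:15/8,V:9/8):67/12,P:-1/12):59/16,K:29/16):43/16,C:-19/16):67/32,L:67/32)
total length: 315/16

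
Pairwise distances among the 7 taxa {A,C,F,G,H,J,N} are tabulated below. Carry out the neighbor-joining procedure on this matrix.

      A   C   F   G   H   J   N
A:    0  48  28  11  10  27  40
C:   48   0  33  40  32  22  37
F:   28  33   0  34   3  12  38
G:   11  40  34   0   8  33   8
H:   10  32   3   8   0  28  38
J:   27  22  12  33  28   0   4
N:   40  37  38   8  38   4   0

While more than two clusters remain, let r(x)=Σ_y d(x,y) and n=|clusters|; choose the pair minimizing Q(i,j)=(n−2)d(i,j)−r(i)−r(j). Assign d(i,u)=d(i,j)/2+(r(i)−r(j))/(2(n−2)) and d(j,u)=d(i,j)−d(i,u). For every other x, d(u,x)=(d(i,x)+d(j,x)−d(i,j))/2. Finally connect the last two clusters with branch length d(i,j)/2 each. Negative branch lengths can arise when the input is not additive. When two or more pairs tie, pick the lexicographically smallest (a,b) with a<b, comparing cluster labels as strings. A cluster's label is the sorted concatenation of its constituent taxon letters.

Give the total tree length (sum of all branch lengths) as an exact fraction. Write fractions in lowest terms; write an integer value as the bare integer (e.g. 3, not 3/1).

iteration 1: select J,N (d=4, Q=-271); attach at lengths (-19/10, 59/10); label the merged cluster JN
  updated: d(A,JN)=63/2, d(C,JN)=55/2, d(F,JN)=23, d(G,JN)=37/2, d(H,JN)=31
iteration 2: select C,JN (d=55/2, Q=-202); attach at lengths (159/8, 61/8); label the merged cluster CJN
  updated: d(A,CJN)=26, d(CJN,F)=57/4, d(CJN,G)=31/2, d(CJN,H)=71/4
iteration 3: select A,G (d=11, Q=-221/2); attach at lengths (79/12, 53/12); label the merged cluster AG
  updated: d(AG,CJN)=61/4, d(AG,F)=51/2, d(AG,H)=7/2
iteration 4: select AG,H (d=7/2, Q=-123/2); attach at lengths (27/4, -13/4); label the merged cluster AGH
  updated: d(AGH,CJN)=59/4, d(AGH,F)=25/2
iteration 5: select AGH,CJN (d=59/4, Q=-83/2); attach at lengths (13/2, 33/4); label the merged cluster ACGHJN
  updated: d(ACGHJN,F)=6
iteration 6: select ACGHJN,F (d=6); attach at lengths (3, 3); label the merged cluster ACFGHJN
final tree: ((((A:79/12,G:53/12):27/4,H:-13/4):13/2,(C:159/8,(J:-19/10,N:59/10):61/8):33/4):3,F:3)
total length: 267/4

267/4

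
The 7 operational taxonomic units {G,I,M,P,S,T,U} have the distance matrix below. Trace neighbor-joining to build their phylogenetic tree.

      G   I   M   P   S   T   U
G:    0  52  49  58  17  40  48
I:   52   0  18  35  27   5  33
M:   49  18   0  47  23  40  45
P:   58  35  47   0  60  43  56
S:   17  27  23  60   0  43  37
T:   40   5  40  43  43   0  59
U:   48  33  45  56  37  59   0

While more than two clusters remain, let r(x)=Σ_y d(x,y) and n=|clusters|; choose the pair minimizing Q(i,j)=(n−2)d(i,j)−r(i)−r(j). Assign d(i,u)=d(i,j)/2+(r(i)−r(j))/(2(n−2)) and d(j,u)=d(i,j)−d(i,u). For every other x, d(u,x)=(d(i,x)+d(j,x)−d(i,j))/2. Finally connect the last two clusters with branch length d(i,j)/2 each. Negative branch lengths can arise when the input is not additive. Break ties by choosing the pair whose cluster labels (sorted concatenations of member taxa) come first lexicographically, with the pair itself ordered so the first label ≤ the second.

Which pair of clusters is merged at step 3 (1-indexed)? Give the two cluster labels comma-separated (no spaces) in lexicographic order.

1. join G+S (d=17, Q=-386) ⇒ GS; edges |G|=71/5, |S|=14/5
  updated: d(GS,I)=31, d(GS,M)=55/2, d(GS,P)=101/2, d(GS,T)=33, d(GS,U)=34
2. join I+T (d=5, Q=-282) ⇒ IT; edges |I|=-19/4, |T|=39/4
  updated: d(GS,IT)=59/2, d(IT,M)=53/2, d(IT,P)=73/2, d(IT,U)=87/2
3. join GS+U (d=34, Q=-218) ⇒ GSU; edges |GS|=65/6, |U|=139/6
  updated: d(GSU,IT)=39/2, d(GSU,M)=77/4, d(GSU,P)=145/4
4. join GSU+M (d=77/4, Q=-517/4) ⇒ GMSU; edges |GSU|=83/16, |M|=225/16
  updated: d(GMSU,IT)=107/8, d(GMSU,P)=32
5. join GMSU+IT (d=107/8, Q=-655/8) ⇒ GIMSTU; edges |GMSU|=71/16, |IT|=143/16
  updated: d(GIMSTU,P)=441/16
6. join GIMSTU+P (d=441/16) ⇒ GIMPSTU; edges |GIMSTU|=441/32, |P|=441/32
final tree: (((((G:71/5,S:14/5):65/6,U:139/6):83/16,M:225/16):71/16,(I:-19/4,T:39/4):143/16):441/32,P:441/32)
total length: 1859/16

GS,U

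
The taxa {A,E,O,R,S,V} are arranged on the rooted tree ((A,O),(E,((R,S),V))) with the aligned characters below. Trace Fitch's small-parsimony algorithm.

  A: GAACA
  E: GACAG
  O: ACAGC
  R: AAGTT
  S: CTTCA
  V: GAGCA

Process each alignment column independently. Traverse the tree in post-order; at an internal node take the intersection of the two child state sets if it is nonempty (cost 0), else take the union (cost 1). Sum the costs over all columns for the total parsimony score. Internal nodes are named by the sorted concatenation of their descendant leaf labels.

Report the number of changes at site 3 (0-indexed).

site 0, node AO: A={G} ∪ O={A} → {A,G} (+1)
site 0, node RS: R={A} ∪ S={C} → {A,C} (+1)
site 0, node RSV: RS={A,C} ∪ V={G} → {A,C,G} (+1)
site 0, node ERSV: E={G} ∩ RSV={A,C,G} → {G} (+0)
site 0, node AEORSV: AO={A,G} ∩ ERSV={G} → {G} (+0)
site 1, node AO: A={A} ∪ O={C} → {A,C} (+1)
site 1, node RS: R={A} ∪ S={T} → {A,T} (+1)
site 1, node RSV: RS={A,T} ∩ V={A} → {A} (+0)
site 1, node ERSV: E={A} ∩ RSV={A} → {A} (+0)
site 1, node AEORSV: AO={A,C} ∩ ERSV={A} → {A} (+0)
site 2, node AO: A={A} ∩ O={A} → {A} (+0)
site 2, node RS: R={G} ∪ S={T} → {G,T} (+1)
site 2, node RSV: RS={G,T} ∩ V={G} → {G} (+0)
site 2, node ERSV: E={C} ∪ RSV={G} → {C,G} (+1)
site 2, node AEORSV: AO={A} ∪ ERSV={C,G} → {A,C,G} (+1)
site 3, node AO: A={C} ∪ O={G} → {C,G} (+1)
site 3, node RS: R={T} ∪ S={C} → {C,T} (+1)
site 3, node RSV: RS={C,T} ∩ V={C} → {C} (+0)
site 3, node ERSV: E={A} ∪ RSV={C} → {A,C} (+1)
site 3, node AEORSV: AO={C,G} ∩ ERSV={A,C} → {C} (+0)
site 4, node AO: A={A} ∪ O={C} → {A,C} (+1)
site 4, node RS: R={T} ∪ S={A} → {A,T} (+1)
site 4, node RSV: RS={A,T} ∩ V={A} → {A} (+0)
site 4, node ERSV: E={G} ∪ RSV={A} → {A,G} (+1)
site 4, node AEORSV: AO={A,C} ∩ ERSV={A,G} → {A} (+0)
per-site changes: [3, 2, 3, 3, 3]; total = 14

3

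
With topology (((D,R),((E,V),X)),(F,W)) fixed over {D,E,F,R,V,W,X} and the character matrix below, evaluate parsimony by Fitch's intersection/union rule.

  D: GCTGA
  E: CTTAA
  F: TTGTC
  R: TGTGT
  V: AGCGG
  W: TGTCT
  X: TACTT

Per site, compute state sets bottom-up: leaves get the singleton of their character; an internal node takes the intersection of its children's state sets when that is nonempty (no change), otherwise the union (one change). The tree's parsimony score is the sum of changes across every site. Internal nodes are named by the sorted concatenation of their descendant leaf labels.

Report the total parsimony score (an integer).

[col 0] DR: children D:{G}, R:{T} ∪→ {G,T}; cost 1
[col 0] EV: children E:{C}, V:{A} ∪→ {A,C}; cost 1
[col 0] EVX: children EV:{A,C}, X:{T} ∪→ {A,C,T}; cost 1
[col 0] DERVX: children DR:{G,T}, EVX:{A,C,T} ∩→ {T}; cost 0
[col 0] FW: children F:{T}, W:{T} ∩→ {T}; cost 0
[col 0] DEFRVWX: children DERVX:{T}, FW:{T} ∩→ {T}; cost 0
[col 1] DR: children D:{C}, R:{G} ∪→ {C,G}; cost 1
[col 1] EV: children E:{T}, V:{G} ∪→ {G,T}; cost 1
[col 1] EVX: children EV:{G,T}, X:{A} ∪→ {A,G,T}; cost 1
[col 1] DERVX: children DR:{C,G}, EVX:{A,G,T} ∩→ {G}; cost 0
[col 1] FW: children F:{T}, W:{G} ∪→ {G,T}; cost 1
[col 1] DEFRVWX: children DERVX:{G}, FW:{G,T} ∩→ {G}; cost 0
[col 2] DR: children D:{T}, R:{T} ∩→ {T}; cost 0
[col 2] EV: children E:{T}, V:{C} ∪→ {C,T}; cost 1
[col 2] EVX: children EV:{C,T}, X:{C} ∩→ {C}; cost 0
[col 2] DERVX: children DR:{T}, EVX:{C} ∪→ {C,T}; cost 1
[col 2] FW: children F:{G}, W:{T} ∪→ {G,T}; cost 1
[col 2] DEFRVWX: children DERVX:{C,T}, FW:{G,T} ∩→ {T}; cost 0
[col 3] DR: children D:{G}, R:{G} ∩→ {G}; cost 0
[col 3] EV: children E:{A}, V:{G} ∪→ {A,G}; cost 1
[col 3] EVX: children EV:{A,G}, X:{T} ∪→ {A,G,T}; cost 1
[col 3] DERVX: children DR:{G}, EVX:{A,G,T} ∩→ {G}; cost 0
[col 3] FW: children F:{T}, W:{C} ∪→ {C,T}; cost 1
[col 3] DEFRVWX: children DERVX:{G}, FW:{C,T} ∪→ {C,G,T}; cost 1
[col 4] DR: children D:{A}, R:{T} ∪→ {A,T}; cost 1
[col 4] EV: children E:{A}, V:{G} ∪→ {A,G}; cost 1
[col 4] EVX: children EV:{A,G}, X:{T} ∪→ {A,G,T}; cost 1
[col 4] DERVX: children DR:{A,T}, EVX:{A,G,T} ∩→ {A,T}; cost 0
[col 4] FW: children F:{C}, W:{T} ∪→ {C,T}; cost 1
[col 4] DEFRVWX: children DERVX:{A,T}, FW:{C,T} ∩→ {T}; cost 0
per-site changes: [3, 4, 3, 4, 4]; total = 18

18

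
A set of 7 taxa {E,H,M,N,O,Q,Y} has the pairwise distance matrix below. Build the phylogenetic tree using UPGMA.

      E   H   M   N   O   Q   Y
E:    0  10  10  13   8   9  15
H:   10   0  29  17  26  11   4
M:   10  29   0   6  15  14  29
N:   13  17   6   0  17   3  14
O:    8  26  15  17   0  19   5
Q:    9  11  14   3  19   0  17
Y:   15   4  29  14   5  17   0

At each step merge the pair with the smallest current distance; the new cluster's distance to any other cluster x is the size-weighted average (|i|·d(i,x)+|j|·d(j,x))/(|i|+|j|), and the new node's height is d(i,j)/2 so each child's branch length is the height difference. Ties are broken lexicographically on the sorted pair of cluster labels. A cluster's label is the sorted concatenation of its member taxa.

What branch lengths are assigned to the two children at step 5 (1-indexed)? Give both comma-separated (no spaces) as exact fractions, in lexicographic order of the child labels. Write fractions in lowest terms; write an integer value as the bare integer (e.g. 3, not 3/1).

35/12,23/12

iteration 1: select N,Q (d=3); attach at lengths (3/2, 3/2); label the merged cluster NQ
  updated: d(E,NQ)=11, d(H,NQ)=14, d(M,NQ)=10, d(NQ,O)=18, d(NQ,Y)=31/2
iteration 2: select H,Y (d=4); attach at lengths (2, 2); label the merged cluster HY
  updated: d(E,HY)=25/2, d(HY,M)=29, d(HY,NQ)=59/4, d(HY,O)=31/2
iteration 3: select E,O (d=8); attach at lengths (4, 4); label the merged cluster EO
  updated: d(EO,HY)=14, d(EO,M)=25/2, d(EO,NQ)=29/2
iteration 4: select M,NQ (d=10); attach at lengths (5, 7/2); label the merged cluster MNQ
  updated: d(EO,MNQ)=83/6, d(HY,MNQ)=39/2
iteration 5: select EO,MNQ (d=83/6); attach at lengths (35/12, 23/12); label the merged cluster EMNOQ
  updated: d(EMNOQ,HY)=173/10
iteration 6: select EMNOQ,HY (d=173/10); attach at lengths (26/15, 133/20); label the merged cluster EHMNOQY
final tree: (((E:4,O:4):35/12,(M:5,(N:3/2,Q:3/2):7/2):23/12):26/15,(H:2,Y:2):133/20)
total length: 2203/60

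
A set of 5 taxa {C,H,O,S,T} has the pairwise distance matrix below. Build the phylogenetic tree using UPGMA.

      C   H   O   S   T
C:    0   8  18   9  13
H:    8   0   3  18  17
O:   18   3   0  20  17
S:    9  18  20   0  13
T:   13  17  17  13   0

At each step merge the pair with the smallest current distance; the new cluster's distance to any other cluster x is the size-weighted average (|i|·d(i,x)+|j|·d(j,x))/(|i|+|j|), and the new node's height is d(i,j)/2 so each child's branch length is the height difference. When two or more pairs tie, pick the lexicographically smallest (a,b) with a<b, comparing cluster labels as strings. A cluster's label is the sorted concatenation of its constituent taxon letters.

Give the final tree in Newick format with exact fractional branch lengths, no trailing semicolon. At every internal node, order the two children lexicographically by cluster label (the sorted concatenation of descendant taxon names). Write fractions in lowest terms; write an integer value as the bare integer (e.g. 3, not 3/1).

1. join H+O (d=3) ⇒ HO; edges |H|=3/2, |O|=3/2
  updated: d(C,HO)=13, d(HO,S)=19, d(HO,T)=17
2. join C+S (d=9) ⇒ CS; edges |C|=9/2, |S|=9/2
  updated: d(CS,HO)=16, d(CS,T)=13
3. join CS+T (d=13) ⇒ CST; edges |CS|=2, |T|=13/2
  updated: d(CST,HO)=49/3
4. join CST+HO (d=49/3) ⇒ CHOST; edges |CST|=5/3, |HO|=20/3
final tree: (((C:9/2,S:9/2):2,T:13/2):5/3,(H:3/2,O:3/2):20/3)
total length: 173/6

(((C:9/2,S:9/2):2,T:13/2):5/3,(H:3/2,O:3/2):20/3)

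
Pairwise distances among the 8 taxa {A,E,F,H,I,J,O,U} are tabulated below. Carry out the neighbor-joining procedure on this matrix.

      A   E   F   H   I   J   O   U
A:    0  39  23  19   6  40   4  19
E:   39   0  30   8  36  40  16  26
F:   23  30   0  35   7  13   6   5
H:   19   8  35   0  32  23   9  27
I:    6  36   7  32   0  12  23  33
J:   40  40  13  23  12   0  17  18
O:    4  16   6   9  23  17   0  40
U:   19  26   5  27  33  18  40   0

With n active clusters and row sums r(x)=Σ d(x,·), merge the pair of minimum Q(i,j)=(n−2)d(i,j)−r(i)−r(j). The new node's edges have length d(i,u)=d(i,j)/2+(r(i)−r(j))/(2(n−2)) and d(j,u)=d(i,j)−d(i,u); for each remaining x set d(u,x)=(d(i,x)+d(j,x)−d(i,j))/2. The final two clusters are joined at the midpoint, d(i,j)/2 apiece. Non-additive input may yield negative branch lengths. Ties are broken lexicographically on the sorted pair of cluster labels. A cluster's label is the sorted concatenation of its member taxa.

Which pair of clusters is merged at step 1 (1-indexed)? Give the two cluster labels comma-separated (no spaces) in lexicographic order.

iteration 1: select E,H (d=8, Q=-300); attach at lengths (15/2, 1/2); label the merged cluster EH
  updated: d(A,EH)=25, d(EH,F)=57/2, d(EH,I)=30, d(EH,J)=55/2, d(EH,O)=17/2, d(EH,U)=45/2
iteration 2: select A,I (d=6, Q=-198); attach at lengths (18/5, 12/5); label the merged cluster AI
  updated: d(AI,EH)=49/2, d(AI,F)=12, d(AI,J)=23, d(AI,O)=21/2, d(AI,U)=23
iteration 3: select EH,O (d=17/2, Q=-319/2); attach at lengths (127/16, 9/16); label the merged cluster EHO
  updated: d(AI,EHO)=53/4, d(EHO,F)=13, d(EHO,J)=18, d(EHO,U)=27
iteration 4: select AI,EHO (d=53/4, Q=-411/4); attach at lengths (53/8, 53/8); label the merged cluster AEHIO
  updated: d(AEHIO,F)=47/8, d(AEHIO,J)=111/8, d(AEHIO,U)=147/8
iteration 5: select AEHIO,J (d=111/8, Q=-221/4); attach at lengths (21/4, 69/8); label the merged cluster AEHIJO
  updated: d(AEHIJO,F)=5/2, d(AEHIJO,U)=45/4
iteration 6: select AEHIJO,F (d=5/2, Q=-75/4); attach at lengths (35/8, -15/8); label the merged cluster AEFHIJO
  updated: d(AEFHIJO,U)=55/8
iteration 7: select AEFHIJO,U (d=55/8); attach at lengths (55/16, 55/16); label the merged cluster AEFHIJOU
final tree: (((((A:18/5,I:12/5):53/8,((E:15/2,H:1/2):127/16,O:9/16):53/8):21/4,J:69/8):35/8,F:-15/8):55/16,U:55/16)
total length: 59

E,H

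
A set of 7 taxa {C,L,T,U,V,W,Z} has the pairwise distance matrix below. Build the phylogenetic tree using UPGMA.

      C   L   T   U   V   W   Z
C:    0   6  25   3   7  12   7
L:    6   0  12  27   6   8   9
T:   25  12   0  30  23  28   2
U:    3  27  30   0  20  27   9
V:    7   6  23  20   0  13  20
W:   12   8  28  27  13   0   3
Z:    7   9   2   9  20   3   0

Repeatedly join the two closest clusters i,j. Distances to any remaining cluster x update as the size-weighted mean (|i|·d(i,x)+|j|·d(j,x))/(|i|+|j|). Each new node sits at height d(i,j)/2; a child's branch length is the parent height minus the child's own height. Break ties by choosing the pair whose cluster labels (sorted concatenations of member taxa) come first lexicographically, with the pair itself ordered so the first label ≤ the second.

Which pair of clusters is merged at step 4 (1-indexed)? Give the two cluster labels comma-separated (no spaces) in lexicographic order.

LV,W

1. join T+Z (d=2) ⇒ TZ; edges |T|=1, |Z|=1
  updated: d(C,TZ)=16, d(L,TZ)=21/2, d(TZ,U)=39/2, d(TZ,V)=43/2, d(TZ,W)=31/2
2. join C+U (d=3) ⇒ CU; edges |C|=3/2, |U|=3/2
  updated: d(CU,L)=33/2, d(CU,TZ)=71/4, d(CU,V)=27/2, d(CU,W)=39/2
3. join L+V (d=6) ⇒ LV; edges |L|=3, |V|=3
  updated: d(CU,LV)=15, d(LV,TZ)=16, d(LV,W)=21/2
4. join LV+W (d=21/2) ⇒ LVW; edges |LV|=9/4, |W|=21/4
  updated: d(CU,LVW)=33/2, d(LVW,TZ)=95/6
5. join LVW+TZ (d=95/6) ⇒ LTVWZ; edges |LVW|=8/3, |TZ|=83/12
  updated: d(CU,LTVWZ)=17
6. join CU+LTVWZ (d=17) ⇒ CLTUVWZ; edges |CU|=7, |LTVWZ|=7/12
final tree: ((C:3/2,U:3/2):7,(((L:3,V:3):9/4,W:21/4):8/3,(T:1,Z:1):83/12):7/12)
total length: 107/3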